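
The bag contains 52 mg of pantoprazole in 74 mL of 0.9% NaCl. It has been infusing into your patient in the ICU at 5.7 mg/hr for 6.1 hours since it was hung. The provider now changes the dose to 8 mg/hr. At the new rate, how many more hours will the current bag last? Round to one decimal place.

Initial rate:
Concentration = 52 mg ÷ 74 mL = 0.7027027 mg/mL
Rate = 5.7 mg/hr ÷ 0.7027027 mg/mL = 8.111538 mL/hr
Volume infused so far = 8.111538 mL/hr × 6.1 hr = 49.48038 mL
Volume remaining = 74 − 49.48038 = 24.51962 mL
New rate:
Rate = 8 mg/hr ÷ 0.7027027 mg/mL = 11.38462 mL/hr
Time remaining = 24.51962 mL ÷ 11.38462 mL/hr = 2.15375 hr

2.2 hours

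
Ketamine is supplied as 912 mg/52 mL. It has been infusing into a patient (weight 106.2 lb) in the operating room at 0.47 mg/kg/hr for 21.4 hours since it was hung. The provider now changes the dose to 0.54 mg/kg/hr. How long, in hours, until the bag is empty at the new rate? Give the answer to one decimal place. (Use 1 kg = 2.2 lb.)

Initial rate:
Weight = 106.2 lb ÷ 2.2 lb/kg = 48.27273 kg
Dose = 0.47 mg/kg/hr × 48.27273 kg = 22.68818 mg/hr
Concentration = 912 mg ÷ 52 mL = 17.53846 mg/mL
Rate = 22.68818 mg/hr ÷ 17.53846 mg/mL = 1.293624 mL/hr
Volume infused so far = 1.293624 mL/hr × 21.4 hr = 27.68356 mL
Volume remaining = 52 − 27.68356 = 24.31644 mL
New rate:
Dose = 0.54 mg/kg/hr × 48.27273 kg = 26.06727 mg/hr
Rate = 26.06727 mg/hr ÷ 17.53846 mg/mL = 1.486292 mL/hr
Time remaining = 24.31644 mL ÷ 1.486292 mL/hr = 16.36047 hr

16.4 hours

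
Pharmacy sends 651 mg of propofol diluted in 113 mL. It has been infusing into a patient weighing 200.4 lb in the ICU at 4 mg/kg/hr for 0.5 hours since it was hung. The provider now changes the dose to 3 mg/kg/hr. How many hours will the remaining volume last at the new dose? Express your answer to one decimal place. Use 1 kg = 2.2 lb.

1.7 hours

Initial rate:
Weight = 200.4 lb ÷ 2.2 lb/kg = 91.09091 kg
Dose = 4 mg/kg/hr × 91.09091 kg = 364.3636 mg/hr
Concentration = 651 mg ÷ 113 mL = 5.761062 mg/mL
Rate = 364.3636 mg/hr ÷ 5.761062 mg/mL = 63.24592 mL/hr
Volume infused so far = 63.24592 mL/hr × 0.5 hr = 31.62296 mL
Volume remaining = 113 − 31.62296 = 81.37704 mL
New rate:
Dose = 3 mg/kg/hr × 91.09091 kg = 273.2727 mg/hr
Rate = 273.2727 mg/hr ÷ 5.761062 mg/mL = 47.43444 mL/hr
Time remaining = 81.37704 mL ÷ 47.43444 mL/hr = 1.715569 hr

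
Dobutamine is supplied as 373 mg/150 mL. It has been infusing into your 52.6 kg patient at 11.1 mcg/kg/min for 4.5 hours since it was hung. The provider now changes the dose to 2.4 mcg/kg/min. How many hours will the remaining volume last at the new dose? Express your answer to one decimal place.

28.4 hours

Initial rate:
Dose = 11.1 mcg/kg/min × 52.6 kg = 583.86 mcg/min
583.86 mcg/min × 60 min/hr = 35031.6 mcg/hr
Concentration = 373 mg ÷ 150 mL = 2.486667 mg/mL = 2486.667 mcg/mL
Rate = 35031.6 mcg/hr ÷ 2486.667 mcg/mL = 14.08777 mL/hr
Volume infused so far = 14.08777 mL/hr × 4.5 hr = 63.39499 mL
Volume remaining = 150 − 63.39499 = 86.60501 mL
New rate:
Dose = 2.4 mcg/kg/min × 52.6 kg = 126.24 mcg/min
126.24 mcg/min × 60 min/hr = 7574.4 mcg/hr
Rate = 7574.4 mcg/hr ÷ 2486.667 mcg/mL = 3.046005 mL/hr
Time remaining = 86.60501 mL ÷ 3.046005 mL/hr = 28.43232 hr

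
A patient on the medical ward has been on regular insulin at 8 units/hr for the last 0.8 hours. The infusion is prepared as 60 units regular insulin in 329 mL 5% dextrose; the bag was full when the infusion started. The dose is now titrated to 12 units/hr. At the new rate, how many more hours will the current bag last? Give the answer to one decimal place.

4.5 hours

Initial rate:
Concentration = 60 units ÷ 329 mL = 0.1823708 units/mL
Rate = 8 units/hr ÷ 0.1823708 units/mL = 43.86667 mL/hr
Volume infused so far = 43.86667 mL/hr × 0.8 hr = 35.09333 mL
Volume remaining = 329 − 35.09333 = 293.9067 mL
New rate:
Rate = 12 units/hr ÷ 0.1823708 units/mL = 65.8 mL/hr
Time remaining = 293.9067 mL ÷ 65.8 mL/hr = 4.466667 hr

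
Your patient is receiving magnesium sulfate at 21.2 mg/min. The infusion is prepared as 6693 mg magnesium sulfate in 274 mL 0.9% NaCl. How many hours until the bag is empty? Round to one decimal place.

21.2 mg/min × 60 min/hr = 1272 mg/hr
Concentration = 6693 mg ÷ 274 mL = 24.42701 mg/mL
Rate = 1272 mg/hr ÷ 24.42701 mg/mL = 52.07351 mL/hr
Duration = 274 mL ÷ 52.07351 mL/hr = 5.261792 hr

5.3 hours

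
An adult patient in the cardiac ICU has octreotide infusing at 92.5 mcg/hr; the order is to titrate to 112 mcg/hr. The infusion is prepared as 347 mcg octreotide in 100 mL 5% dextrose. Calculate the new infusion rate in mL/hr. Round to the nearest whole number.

Concentration = 347 mcg ÷ 100 mL = 3.47 mcg/mL
Rate = 112 mcg/hr ÷ 3.47 mcg/mL = 32.27666 mL/hr

32 mL/hr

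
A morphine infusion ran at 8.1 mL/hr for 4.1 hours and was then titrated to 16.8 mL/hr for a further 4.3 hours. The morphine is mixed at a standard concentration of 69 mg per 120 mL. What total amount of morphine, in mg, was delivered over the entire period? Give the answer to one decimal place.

60.6 mg

Concentration = 69 mg ÷ 120 mL = 0.575 mg/mL
Stage 1: 8.1 mL/hr × 4.1 hr = 33.21 mL → 33.21 mL × 0.575 mg/mL = 19.09575 mg
Stage 2: 16.8 mL/hr × 4.3 hr = 72.24 mL → 72.24 mL × 0.575 mg/mL = 41.538 mg
Total = 19.09575 + 41.538 = 60.63375 mg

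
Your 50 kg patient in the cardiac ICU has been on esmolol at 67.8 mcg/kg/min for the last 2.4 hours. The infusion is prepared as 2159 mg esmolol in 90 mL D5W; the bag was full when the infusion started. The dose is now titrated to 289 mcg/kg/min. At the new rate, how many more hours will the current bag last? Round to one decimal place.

Initial rate:
Dose = 67.8 mcg/kg/min × 50 kg = 3390 mcg/min
3390 mcg/min × 60 min/hr = 203400 mcg/hr
Concentration = 2159 mg ÷ 90 mL = 23.98889 mg/mL = 23988.89 mcg/mL
Rate = 203400 mcg/hr ÷ 23988.89 mcg/mL = 8.478925 mL/hr
Volume infused so far = 8.478925 mL/hr × 2.4 hr = 20.34942 mL
Volume remaining = 90 − 20.34942 = 69.65058 mL
New rate:
Dose = 289 mcg/kg/min × 50 kg = 14450 mcg/min
14450 mcg/min × 60 min/hr = 867000 mcg/hr
Rate = 867000 mcg/hr ÷ 23988.89 mcg/mL = 36.14173 mL/hr
Time remaining = 69.65058 mL ÷ 36.14173 mL/hr = 1.927151 hr

1.9 hours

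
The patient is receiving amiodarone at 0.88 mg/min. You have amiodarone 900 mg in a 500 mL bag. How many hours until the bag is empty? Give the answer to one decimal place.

0.88 mg/min × 60 min/hr = 52.8 mg/hr
Concentration = 900 mg ÷ 500 mL = 1.8 mg/mL
Rate = 52.8 mg/hr ÷ 1.8 mg/mL = 29.33333 mL/hr
Duration = 500 mL ÷ 29.33333 mL/hr = 17.04545 hr

17.0 hours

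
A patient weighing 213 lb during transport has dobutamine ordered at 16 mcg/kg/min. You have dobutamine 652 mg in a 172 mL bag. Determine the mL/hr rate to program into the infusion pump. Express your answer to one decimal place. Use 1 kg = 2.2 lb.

24.5 mL/hr

Weight = 213 lb ÷ 2.2 lb/kg = 96.81818 kg
Dose = 16 mcg/kg/min × 96.81818 kg = 1549.091 mcg/min
1549.091 mcg/min × 60 min/hr = 92945.45 mcg/hr
Concentration = 652 mg ÷ 172 mL = 3.790698 mg/mL = 3790.698 mcg/mL
Rate = 92945.45 mcg/hr ÷ 3790.698 mcg/mL = 24.51935 mL/hr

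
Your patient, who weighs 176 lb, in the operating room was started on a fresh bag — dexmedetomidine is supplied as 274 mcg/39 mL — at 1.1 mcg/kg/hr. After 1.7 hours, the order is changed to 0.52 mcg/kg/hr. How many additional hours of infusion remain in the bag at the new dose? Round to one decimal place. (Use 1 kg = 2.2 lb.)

Initial rate:
Weight = 176 lb ÷ 2.2 lb/kg = 80 kg
Dose = 1.1 mcg/kg/hr × 80 kg = 88 mcg/hr
Concentration = 274 mcg ÷ 39 mL = 7.025641 mcg/mL
Rate = 88 mcg/hr ÷ 7.025641 mcg/mL = 12.52555 mL/hr
Volume infused so far = 12.52555 mL/hr × 1.7 hr = 21.29343 mL
Volume remaining = 39 − 21.29343 = 17.70657 mL
New rate:
Dose = 0.52 mcg/kg/hr × 80 kg = 41.6 mcg/hr
Rate = 41.6 mcg/hr ÷ 7.025641 mcg/mL = 5.921168 mL/hr
Time remaining = 17.70657 mL ÷ 5.921168 mL/hr = 2.990385 hr

3.0 hours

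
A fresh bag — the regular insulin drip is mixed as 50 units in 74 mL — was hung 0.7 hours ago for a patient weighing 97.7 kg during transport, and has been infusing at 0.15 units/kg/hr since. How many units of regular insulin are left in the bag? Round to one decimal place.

39.7 units

Dose = 0.15 units/kg/hr × 97.7 kg = 14.655 units/hr
Concentration = 50 units ÷ 74 mL = 0.6756757 units/mL
Rate = 14.655 units/hr ÷ 0.6756757 units/mL = 21.6894 mL/hr
Volume infused = 21.6894 mL/hr × 0.7 hr = 15.18258 mL
Volume remaining = 74 − 15.18258 = 58.81742 mL
Drug remaining = 58.81742 mL × 0.6756757 units/mL = 39.7415 units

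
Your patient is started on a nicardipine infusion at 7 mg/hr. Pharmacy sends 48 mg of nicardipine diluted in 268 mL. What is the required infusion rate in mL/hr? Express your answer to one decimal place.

Concentration = 48 mg ÷ 268 mL = 0.1791045 mg/mL
Rate = 7 mg/hr ÷ 0.1791045 mg/mL = 39.08333 mL/hr

39.1 mL/hr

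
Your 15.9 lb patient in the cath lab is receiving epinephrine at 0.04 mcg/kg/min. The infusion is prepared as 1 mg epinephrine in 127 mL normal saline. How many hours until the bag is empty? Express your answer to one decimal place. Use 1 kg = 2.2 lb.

57.7 hours

Weight = 15.9 lb ÷ 2.2 lb/kg = 7.227273 kg
Dose = 0.04 mcg/kg/min × 7.227273 kg = 0.2890909 mcg/min
0.2890909 mcg/min × 60 min/hr = 17.34545 mcg/hr
Concentration = 1 mg ÷ 127 mL = 0.007874016 mg/mL = 7.874016 mcg/mL
Rate = 17.34545 mcg/hr ÷ 7.874016 mcg/mL = 2.202873 mL/hr
Duration = 127 mL ÷ 2.202873 mL/hr = 57.65199 hr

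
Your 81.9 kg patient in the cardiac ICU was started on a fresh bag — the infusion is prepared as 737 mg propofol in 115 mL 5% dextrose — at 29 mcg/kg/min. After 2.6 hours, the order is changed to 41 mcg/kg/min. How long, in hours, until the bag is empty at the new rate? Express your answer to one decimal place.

1.8 hours

Initial rate:
Dose = 29 mcg/kg/min × 81.9 kg = 2375.1 mcg/min
2375.1 mcg/min × 60 min/hr = 142506 mcg/hr
Concentration = 737 mg ÷ 115 mL = 6.408696 mg/mL = 6408.696 mcg/mL
Rate = 142506 mcg/hr ÷ 6408.696 mcg/mL = 22.23635 mL/hr
Volume infused so far = 22.23635 mL/hr × 2.6 hr = 57.81451 mL
Volume remaining = 115 − 57.81451 = 57.18549 mL
New rate:
Dose = 41 mcg/kg/min × 81.9 kg = 3357.9 mcg/min
3357.9 mcg/min × 60 min/hr = 201474 mcg/hr
Rate = 201474 mcg/hr ÷ 6408.696 mcg/mL = 31.4376 mL/hr
Time remaining = 57.18549 mL ÷ 31.4376 mL/hr = 1.819016 hr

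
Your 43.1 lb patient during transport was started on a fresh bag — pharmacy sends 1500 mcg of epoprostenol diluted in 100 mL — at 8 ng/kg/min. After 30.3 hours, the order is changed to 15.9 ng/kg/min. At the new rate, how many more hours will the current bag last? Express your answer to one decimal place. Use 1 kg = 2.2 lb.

Initial rate:
Weight = 43.1 lb ÷ 2.2 lb/kg = 19.59091 kg
Dose = 8 ng/kg/min × 19.59091 kg = 156.7273 ng/min
156.7273 ng/min × 60 min/hr = 9403.636 ng/hr
Concentration = 1500 mcg ÷ 100 mL = 15 mcg/mL = 15000 ng/mL
Rate = 9403.636 ng/hr ÷ 15000 ng/mL = 0.6269091 mL/hr
Volume infused so far = 0.6269091 mL/hr × 30.3 hr = 18.99535 mL
Volume remaining = 100 − 18.99535 = 81.00465 mL
New rate:
Dose = 15.9 ng/kg/min × 19.59091 kg = 311.4955 ng/min
311.4955 ng/min × 60 min/hr = 18689.73 ng/hr
Rate = 18689.73 ng/hr ÷ 15000 ng/mL = 1.245982 mL/hr
Time remaining = 81.00465 mL ÷ 1.245982 mL/hr = 65.01271 hr

65.0 hours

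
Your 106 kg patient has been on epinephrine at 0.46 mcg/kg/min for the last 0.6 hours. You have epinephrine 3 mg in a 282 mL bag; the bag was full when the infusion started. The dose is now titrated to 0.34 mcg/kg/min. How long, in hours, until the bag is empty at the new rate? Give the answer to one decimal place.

Initial rate:
Dose = 0.46 mcg/kg/min × 106 kg = 48.76 mcg/min
48.76 mcg/min × 60 min/hr = 2925.6 mcg/hr
Concentration = 3 mg ÷ 282 mL = 0.0106383 mg/mL = 10.6383 mcg/mL
Rate = 2925.6 mcg/hr ÷ 10.6383 mcg/mL = 275.0064 mL/hr
Volume infused so far = 275.0064 mL/hr × 0.6 hr = 165.0038 mL
Volume remaining = 282 − 165.0038 = 116.9962 mL
New rate:
Dose = 0.34 mcg/kg/min × 106 kg = 36.04 mcg/min
36.04 mcg/min × 60 min/hr = 2162.4 mcg/hr
Rate = 2162.4 mcg/hr ÷ 10.6383 mcg/mL = 203.2656 mL/hr
Time remaining = 116.9962 mL ÷ 203.2656 mL/hr = 0.5755827 hr

0.6 hours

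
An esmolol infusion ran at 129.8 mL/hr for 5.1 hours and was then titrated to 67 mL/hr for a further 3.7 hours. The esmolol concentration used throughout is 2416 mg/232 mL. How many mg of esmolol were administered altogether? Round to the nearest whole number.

9475 mg

Concentration = 2416 mg ÷ 232 mL = 10.41379 mg/mL
Stage 1: 129.8 mL/hr × 5.1 hr = 661.98 mL → 661.98 mL × 10.41379 mg/mL = 6893.723 mg
Stage 2: 67 mL/hr × 3.7 hr = 247.9 mL → 247.9 mL × 10.41379 mg/mL = 2581.579 mg
Total = 6893.723 + 2581.579 = 9475.302 mg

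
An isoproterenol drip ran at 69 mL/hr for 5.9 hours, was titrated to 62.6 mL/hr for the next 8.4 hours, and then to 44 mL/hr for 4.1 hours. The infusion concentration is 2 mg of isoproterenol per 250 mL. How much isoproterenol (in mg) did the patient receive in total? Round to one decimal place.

Concentration = 2 mg ÷ 250 mL = 0.008 mg/mL
Stage 1: 69 mL/hr × 5.9 hr = 407.1 mL → 407.1 mL × 0.008 mg/mL = 3.2568 mg
Stage 2: 62.6 mL/hr × 8.4 hr = 525.84 mL → 525.84 mL × 0.008 mg/mL = 4.20672 mg
Stage 3: 44 mL/hr × 4.1 hr = 180.4 mL → 180.4 mL × 0.008 mg/mL = 1.4432 mg
Total = 3.2568 + 4.20672 + 1.4432 = 8.90672 mg

8.9 mg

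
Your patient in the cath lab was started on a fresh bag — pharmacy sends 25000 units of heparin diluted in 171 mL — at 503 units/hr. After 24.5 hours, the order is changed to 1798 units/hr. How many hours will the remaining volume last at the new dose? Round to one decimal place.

7.1 hours

Initial rate:
Concentration = 25000 units ÷ 171 mL = 146.1988 units/mL
Rate = 503 units/hr ÷ 146.1988 units/mL = 3.44052 mL/hr
Volume infused so far = 3.44052 mL/hr × 24.5 hr = 84.29274 mL
Volume remaining = 171 − 84.29274 = 86.70726 mL
New rate:
Rate = 1798 units/hr ÷ 146.1988 units/mL = 12.29832 mL/hr
Time remaining = 86.70726 mL ÷ 12.29832 mL/hr = 7.050334 hr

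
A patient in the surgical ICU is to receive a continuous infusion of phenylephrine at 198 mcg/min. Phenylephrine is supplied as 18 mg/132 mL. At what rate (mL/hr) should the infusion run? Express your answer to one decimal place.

87.1 mL/hr

198 mcg/min × 60 min/hr = 11880 mcg/hr
Concentration = 18 mg ÷ 132 mL = 0.1363636 mg/mL = 136.3636 mcg/mL
Rate = 11880 mcg/hr ÷ 136.3636 mcg/mL = 87.12 mL/hr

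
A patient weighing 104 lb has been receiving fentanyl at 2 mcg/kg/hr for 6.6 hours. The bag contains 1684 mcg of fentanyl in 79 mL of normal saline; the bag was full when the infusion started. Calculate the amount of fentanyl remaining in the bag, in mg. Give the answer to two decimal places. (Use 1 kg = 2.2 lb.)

1.06 mg

Weight = 104 lb ÷ 2.2 lb/kg = 47.27273 kg
Dose = 2 mcg/kg/hr × 47.27273 kg = 94.54545 mcg/hr
Concentration = 1684 mcg ÷ 79 mL = 21.31646 mcg/mL
Rate = 94.54545 mcg/hr ÷ 21.31646 mcg/mL = 4.435327 mL/hr
Volume infused = 4.435327 mL/hr × 6.6 hr = 29.27316 mL
Volume remaining = 79 − 29.27316 = 49.72684 mL
Drug remaining = 49.72684 mL × 21.31646 mcg/mL = 1060 mcg = 1.06 mg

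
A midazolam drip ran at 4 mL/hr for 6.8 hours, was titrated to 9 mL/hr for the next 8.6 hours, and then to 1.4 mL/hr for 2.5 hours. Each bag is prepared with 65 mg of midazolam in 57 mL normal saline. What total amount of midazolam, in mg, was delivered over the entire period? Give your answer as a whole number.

123 mg

Concentration = 65 mg ÷ 57 mL = 1.140351 mg/mL
Stage 1: 4 mL/hr × 6.8 hr = 27.2 mL → 27.2 mL × 1.140351 mg/mL = 31.01754 mg
Stage 2: 9 mL/hr × 8.6 hr = 77.4 mL → 77.4 mL × 1.140351 mg/mL = 88.26316 mg
Stage 3: 1.4 mL/hr × 2.5 hr = 3.5 mL → 3.5 mL × 1.140351 mg/mL = 3.991228 mg
Total = 31.01754 + 88.26316 + 3.991228 = 123.2719 mg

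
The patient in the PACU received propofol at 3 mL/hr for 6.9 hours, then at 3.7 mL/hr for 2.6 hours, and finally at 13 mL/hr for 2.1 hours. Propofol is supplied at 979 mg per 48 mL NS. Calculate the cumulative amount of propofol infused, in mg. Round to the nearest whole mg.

1175 mg

Concentration = 979 mg ÷ 48 mL = 20.39583 mg/mL
Stage 1: 3 mL/hr × 6.9 hr = 20.7 mL → 20.7 mL × 20.39583 mg/mL = 422.1938 mg
Stage 2: 3.7 mL/hr × 2.6 hr = 9.62 mL → 9.62 mL × 20.39583 mg/mL = 196.2079 mg
Stage 3: 13 mL/hr × 2.1 hr = 27.3 mL → 27.3 mL × 20.39583 mg/mL = 556.8062 mg
Total = 422.1938 + 196.2079 + 556.8062 = 1175.208 mg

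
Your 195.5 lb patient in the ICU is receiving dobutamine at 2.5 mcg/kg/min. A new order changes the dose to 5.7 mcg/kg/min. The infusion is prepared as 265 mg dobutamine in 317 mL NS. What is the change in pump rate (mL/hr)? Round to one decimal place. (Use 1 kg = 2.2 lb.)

At the current dose:
Weight = 195.5 lb ÷ 2.2 lb/kg = 88.86364 kg
Dose = 2.5 mcg/kg/min × 88.86364 kg = 222.1591 mcg/min
222.1591 mcg/min × 60 min/hr = 13329.55 mcg/hr
Concentration = 265 mg ÷ 317 mL = 0.8359621 mg/mL = 835.9621 mcg/mL
Rate = 13329.55 mcg/hr ÷ 835.9621 mcg/mL = 15.94515 mL/hr
At the new dose:
Dose = 5.7 mcg/kg/min × 88.86364 kg = 506.5227 mcg/min
506.5227 mcg/min × 60 min/hr = 30391.36 mcg/hr
Rate = 30391.36 mcg/hr ÷ 835.9621 mcg/mL = 36.35495 mL/hr
Change = 36.35495 − 15.94515 = 20.4098 mL/hr → 20.4098 mL/hr increase

20.4 mL/hr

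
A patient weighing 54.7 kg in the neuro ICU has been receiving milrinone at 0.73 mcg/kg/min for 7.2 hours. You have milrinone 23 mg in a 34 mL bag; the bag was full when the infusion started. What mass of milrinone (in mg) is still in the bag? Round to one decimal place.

5.7 mg

Dose = 0.73 mcg/kg/min × 54.7 kg = 39.931 mcg/min
39.931 mcg/min × 60 min/hr = 2395.86 mcg/hr
Concentration = 23 mg ÷ 34 mL = 0.6764706 mg/mL = 676.4706 mcg/mL
Rate = 2395.86 mcg/hr ÷ 676.4706 mcg/mL = 3.541706 mL/hr
Volume infused = 3.541706 mL/hr × 7.2 hr = 25.50028 mL
Volume remaining = 34 − 25.50028 = 8.499716 mL
Drug remaining = 8.499716 mL × 676.4706 mcg/mL = 5749.808 mcg = 5.749808 mg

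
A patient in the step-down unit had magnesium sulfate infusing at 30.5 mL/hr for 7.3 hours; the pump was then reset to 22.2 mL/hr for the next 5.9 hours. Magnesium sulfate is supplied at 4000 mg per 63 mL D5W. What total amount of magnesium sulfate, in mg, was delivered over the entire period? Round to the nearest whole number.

Concentration = 4000 mg ÷ 63 mL = 63.49206 mg/mL
Stage 1: 30.5 mL/hr × 7.3 hr = 222.65 mL → 222.65 mL × 63.49206 mg/mL = 14136.51 mg
Stage 2: 22.2 mL/hr × 5.9 hr = 130.98 mL → 130.98 mL × 63.49206 mg/mL = 8316.19 mg
Total = 14136.51 + 8316.19 = 22452.7 mg

22453 mg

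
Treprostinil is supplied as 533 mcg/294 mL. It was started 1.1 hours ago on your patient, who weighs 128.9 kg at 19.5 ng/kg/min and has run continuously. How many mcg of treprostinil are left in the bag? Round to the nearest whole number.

Dose = 19.5 ng/kg/min × 128.9 kg = 2513.55 ng/min
2513.55 ng/min × 60 min/hr = 150813 ng/hr
Concentration = 533 mcg ÷ 294 mL = 1.812925 mcg/mL = 1812.925 ng/mL
Rate = 150813 ng/hr ÷ 1812.925 ng/mL = 83.18766 mL/hr
Volume infused = 83.18766 mL/hr × 1.1 hr = 91.50642 mL
Volume remaining = 294 − 91.50642 = 202.4936 mL
Drug remaining = 202.4936 mL × 1812.925 ng/mL = 367105.7 ng = 367.1057 mcg

367 mcg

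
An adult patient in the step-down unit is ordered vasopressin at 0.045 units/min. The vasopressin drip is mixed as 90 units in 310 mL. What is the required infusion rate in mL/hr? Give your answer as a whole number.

9 mL/hr

0.045 units/min × 60 min/hr = 2.7 units/hr
Concentration = 90 units ÷ 310 mL = 0.2903226 units/mL
Rate = 2.7 units/hr ÷ 0.2903226 units/mL = 9.3 mL/hr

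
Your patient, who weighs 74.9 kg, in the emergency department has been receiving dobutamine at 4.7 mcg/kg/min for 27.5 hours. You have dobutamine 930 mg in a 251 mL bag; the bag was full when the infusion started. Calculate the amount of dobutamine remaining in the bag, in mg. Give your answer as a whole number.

349 mg

Dose = 4.7 mcg/kg/min × 74.9 kg = 352.03 mcg/min
352.03 mcg/min × 60 min/hr = 21121.8 mcg/hr
Concentration = 930 mg ÷ 251 mL = 3.705179 mg/mL = 3705.179 mcg/mL
Rate = 21121.8 mcg/hr ÷ 3705.179 mcg/mL = 5.700615 mL/hr
Volume infused = 5.700615 mL/hr × 27.5 hr = 156.7669 mL
Volume remaining = 251 − 156.7669 = 94.23309 mL
Drug remaining = 94.23309 mL × 3705.179 mcg/mL = 349150.5 mcg = 349.1505 mg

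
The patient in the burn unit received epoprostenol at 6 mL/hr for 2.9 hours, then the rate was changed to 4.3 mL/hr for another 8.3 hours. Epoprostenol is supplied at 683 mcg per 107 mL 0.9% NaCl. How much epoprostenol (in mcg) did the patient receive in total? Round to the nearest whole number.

339 mcg

Concentration = 683 mcg ÷ 107 mL = 6.383178 mcg/mL
Stage 1: 6 mL/hr × 2.9 hr = 17.4 mL → 17.4 mL × 6.383178 mcg/mL = 111.0673 mcg
Stage 2: 4.3 mL/hr × 8.3 hr = 35.69 mL → 35.69 mL × 6.383178 mcg/mL = 227.8156 mcg
Total = 111.0673 + 227.8156 = 338.8829 mcg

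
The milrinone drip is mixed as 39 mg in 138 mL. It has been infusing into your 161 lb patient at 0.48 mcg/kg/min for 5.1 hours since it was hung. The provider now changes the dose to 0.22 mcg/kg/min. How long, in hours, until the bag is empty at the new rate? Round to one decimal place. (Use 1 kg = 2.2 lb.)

29.2 hours

Initial rate:
Weight = 161 lb ÷ 2.2 lb/kg = 73.18182 kg
Dose = 0.48 mcg/kg/min × 73.18182 kg = 35.12727 mcg/min
35.12727 mcg/min × 60 min/hr = 2107.636 mcg/hr
Concentration = 39 mg ÷ 138 mL = 0.2826087 mg/mL = 282.6087 mcg/mL
Rate = 2107.636 mcg/hr ÷ 282.6087 mcg/mL = 7.45779 mL/hr
Volume infused so far = 7.45779 mL/hr × 5.1 hr = 38.03473 mL
Volume remaining = 138 − 38.03473 = 99.96527 mL
New rate:
Dose = 0.22 mcg/kg/min × 73.18182 kg = 16.1 mcg/min
16.1 mcg/min × 60 min/hr = 966 mcg/hr
Rate = 966 mcg/hr ÷ 282.6087 mcg/mL = 3.418154 mL/hr
Time remaining = 99.96527 mL ÷ 3.418154 mL/hr = 29.2454 hr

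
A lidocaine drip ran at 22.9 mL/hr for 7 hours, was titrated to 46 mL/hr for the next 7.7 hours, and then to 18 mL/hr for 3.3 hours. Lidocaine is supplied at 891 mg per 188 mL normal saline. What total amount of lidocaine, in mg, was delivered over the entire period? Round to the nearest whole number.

Concentration = 891 mg ÷ 188 mL = 4.739362 mg/mL
Stage 1: 22.9 mL/hr × 7 hr = 160.3 mL → 160.3 mL × 4.739362 mg/mL = 759.7197 mg
Stage 2: 46 mL/hr × 7.7 hr = 354.2 mL → 354.2 mL × 4.739362 mg/mL = 1678.682 mg
Stage 3: 18 mL/hr × 3.3 hr = 59.4 mL → 59.4 mL × 4.739362 mg/mL = 281.5181 mg
Total = 759.7197 + 1678.682 + 281.5181 = 2719.92 mg

2720 mg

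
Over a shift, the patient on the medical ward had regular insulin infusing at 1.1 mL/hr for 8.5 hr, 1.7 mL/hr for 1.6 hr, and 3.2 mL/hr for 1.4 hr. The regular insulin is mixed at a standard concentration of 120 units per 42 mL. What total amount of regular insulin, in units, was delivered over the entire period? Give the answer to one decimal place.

Concentration = 120 units ÷ 42 mL = 2.857143 units/mL
Stage 1: 1.1 mL/hr × 8.5 hr = 9.35 mL → 9.35 mL × 2.857143 units/mL = 26.71429 units
Stage 2: 1.7 mL/hr × 1.6 hr = 2.72 mL → 2.72 mL × 2.857143 units/mL = 7.771429 units
Stage 3: 3.2 mL/hr × 1.4 hr = 4.48 mL → 4.48 mL × 2.857143 units/mL = 12.8 units
Total = 26.71429 + 7.771429 + 12.8 = 47.28571 units

47.3 units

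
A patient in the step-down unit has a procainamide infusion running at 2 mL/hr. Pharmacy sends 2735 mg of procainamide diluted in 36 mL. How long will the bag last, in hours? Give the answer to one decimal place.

Duration = 36 mL ÷ 2 mL/hr = 18 hr

18.0 hours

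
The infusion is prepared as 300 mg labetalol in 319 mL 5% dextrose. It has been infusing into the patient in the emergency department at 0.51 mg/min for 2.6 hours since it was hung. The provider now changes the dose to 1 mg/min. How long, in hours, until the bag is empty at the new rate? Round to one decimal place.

3.7 hours

Initial rate:
0.51 mg/min × 60 min/hr = 30.6 mg/hr
Concentration = 300 mg ÷ 319 mL = 0.9404389 mg/mL
Rate = 30.6 mg/hr ÷ 0.9404389 mg/mL = 32.538 mL/hr
Volume infused so far = 32.538 mL/hr × 2.6 hr = 84.5988 mL
Volume remaining = 319 − 84.5988 = 234.4012 mL
New rate:
1 mg/min × 60 min/hr = 60 mg/hr
Rate = 60 mg/hr ÷ 0.9404389 mg/mL = 63.8 mL/hr
Time remaining = 234.4012 mL ÷ 63.8 mL/hr = 3.674 hr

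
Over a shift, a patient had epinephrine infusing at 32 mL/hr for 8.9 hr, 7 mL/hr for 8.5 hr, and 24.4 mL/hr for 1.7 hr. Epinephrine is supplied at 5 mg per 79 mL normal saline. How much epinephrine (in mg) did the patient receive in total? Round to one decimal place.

Concentration = 5 mg ÷ 79 mL = 0.06329114 mg/mL
Stage 1: 32 mL/hr × 8.9 hr = 284.8 mL → 284.8 mL × 0.06329114 mg/mL = 18.02532 mg
Stage 2: 7 mL/hr × 8.5 hr = 59.5 mL → 59.5 mL × 0.06329114 mg/mL = 3.765823 mg
Stage 3: 24.4 mL/hr × 1.7 hr = 41.48 mL → 41.48 mL × 0.06329114 mg/mL = 2.625316 mg
Total = 18.02532 + 3.765823 + 2.625316 = 24.41646 mg

24.4 mg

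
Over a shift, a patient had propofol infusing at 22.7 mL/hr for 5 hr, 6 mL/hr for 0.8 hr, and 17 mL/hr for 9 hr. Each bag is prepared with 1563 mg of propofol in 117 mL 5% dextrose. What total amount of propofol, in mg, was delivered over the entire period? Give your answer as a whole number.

Concentration = 1563 mg ÷ 117 mL = 13.35897 mg/mL
Stage 1: 22.7 mL/hr × 5 hr = 113.5 mL → 113.5 mL × 13.35897 mg/mL = 1516.244 mg
Stage 2: 6 mL/hr × 0.8 hr = 4.8 mL → 4.8 mL × 13.35897 mg/mL = 64.12308 mg
Stage 3: 17 mL/hr × 9 hr = 153 mL → 153 mL × 13.35897 mg/mL = 2043.923 mg
Total = 1516.244 + 64.12308 + 2043.923 = 3624.29 mg

3624 mg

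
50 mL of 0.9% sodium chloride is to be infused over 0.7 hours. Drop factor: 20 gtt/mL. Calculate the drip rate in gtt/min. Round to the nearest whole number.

50 mL ÷ (0.7 hr × 60 = 42 min) = 1.190476 mL/min
1.190476 mL/min × 20 gtt/mL = 23.80952 gtt/min

24 gtt/min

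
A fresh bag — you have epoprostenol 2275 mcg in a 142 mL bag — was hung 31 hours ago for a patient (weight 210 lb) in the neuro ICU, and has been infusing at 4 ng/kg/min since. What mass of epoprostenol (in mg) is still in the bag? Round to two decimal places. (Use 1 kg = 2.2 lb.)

1.56 mg

Weight = 210 lb ÷ 2.2 lb/kg = 95.45455 kg
Dose = 4 ng/kg/min × 95.45455 kg = 381.8182 ng/min
381.8182 ng/min × 60 min/hr = 22909.09 ng/hr
Concentration = 2275 mcg ÷ 142 mL = 16.02113 mcg/mL = 16021.13 ng/mL
Rate = 22909.09 ng/hr ÷ 16021.13 ng/mL = 1.42993 mL/hr
Volume infused = 1.42993 mL/hr × 31 hr = 44.32783 mL
Volume remaining = 142 − 44.32783 = 97.67217 mL
Drug remaining = 97.67217 mL × 16021.13 ng/mL = 1564818 ng = 1.564818 mg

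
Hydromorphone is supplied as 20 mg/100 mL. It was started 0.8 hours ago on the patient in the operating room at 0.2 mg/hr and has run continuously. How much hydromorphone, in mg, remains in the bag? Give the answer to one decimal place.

Concentration = 20 mg ÷ 100 mL = 0.2 mg/mL
Rate = 0.2 mg/hr ÷ 0.2 mg/mL = 1 mL/hr
Volume infused = 1 mL/hr × 0.8 hr = 0.8 mL
Volume remaining = 100 − 0.8 = 99.2 mL
Drug remaining = 99.2 mL × 0.2 mg/mL = 19.84 mg

19.8 mg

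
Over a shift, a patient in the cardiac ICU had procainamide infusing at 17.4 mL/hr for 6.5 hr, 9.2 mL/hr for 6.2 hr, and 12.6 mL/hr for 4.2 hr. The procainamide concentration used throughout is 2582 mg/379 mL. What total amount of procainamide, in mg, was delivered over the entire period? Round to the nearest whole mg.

1520 mg

Concentration = 2582 mg ÷ 379 mL = 6.812665 mg/mL
Stage 1: 17.4 mL/hr × 6.5 hr = 113.1 mL → 113.1 mL × 6.812665 mg/mL = 770.5124 mg
Stage 2: 9.2 mL/hr × 6.2 hr = 57.04 mL → 57.04 mL × 6.812665 mg/mL = 388.5944 mg
Stage 3: 12.6 mL/hr × 4.2 hr = 52.92 mL → 52.92 mL × 6.812665 mg/mL = 360.5262 mg
Total = 770.5124 + 388.5944 + 360.5262 = 1519.633 mg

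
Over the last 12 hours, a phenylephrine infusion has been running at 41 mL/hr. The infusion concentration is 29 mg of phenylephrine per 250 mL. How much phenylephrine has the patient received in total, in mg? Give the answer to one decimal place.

Concentration = 29 mg ÷ 250 mL = 0.116 mg/mL = 116 mcg/mL
Drug rate = 41 mL/hr × 116 mcg/mL = 4756 mcg/hr
Total = 4756 mcg/hr × 12 hr = 57072 mcg = 57.072 mg

57.1 mg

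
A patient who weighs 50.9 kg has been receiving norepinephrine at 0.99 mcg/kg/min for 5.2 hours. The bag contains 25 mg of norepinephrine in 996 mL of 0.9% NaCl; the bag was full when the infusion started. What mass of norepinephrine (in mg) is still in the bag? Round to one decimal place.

Dose = 0.99 mcg/kg/min × 50.9 kg = 50.391 mcg/min
50.391 mcg/min × 60 min/hr = 3023.46 mcg/hr
Concentration = 25 mg ÷ 996 mL = 0.0251004 mg/mL = 25.1004 mcg/mL
Rate = 3023.46 mcg/hr ÷ 25.1004 mcg/mL = 120.4546 mL/hr
Volume infused = 120.4546 mL/hr × 5.2 hr = 626.3642 mL
Volume remaining = 996 − 626.3642 = 369.6358 mL
Drug remaining = 369.6358 mL × 25.1004 mcg/mL = 9278.008 mcg = 9.278008 mg

9.3 mg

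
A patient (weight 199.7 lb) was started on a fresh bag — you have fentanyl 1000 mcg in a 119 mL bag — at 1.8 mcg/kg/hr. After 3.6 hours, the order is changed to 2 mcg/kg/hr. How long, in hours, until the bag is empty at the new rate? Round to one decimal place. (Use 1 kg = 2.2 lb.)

2.3 hours

Initial rate:
Weight = 199.7 lb ÷ 2.2 lb/kg = 90.77273 kg
Dose = 1.8 mcg/kg/hr × 90.77273 kg = 163.3909 mcg/hr
Concentration = 1000 mcg ÷ 119 mL = 8.403361 mcg/mL
Rate = 163.3909 mcg/hr ÷ 8.403361 mcg/mL = 19.44352 mL/hr
Volume infused so far = 19.44352 mL/hr × 3.6 hr = 69.99667 mL
Volume remaining = 119 − 69.99667 = 49.00333 mL
New rate:
Dose = 2 mcg/kg/hr × 90.77273 kg = 181.5455 mcg/hr
Rate = 181.5455 mcg/hr ÷ 8.403361 mcg/mL = 21.60391 mL/hr
Time remaining = 49.00333 mL ÷ 21.60391 mL/hr = 2.268262 hr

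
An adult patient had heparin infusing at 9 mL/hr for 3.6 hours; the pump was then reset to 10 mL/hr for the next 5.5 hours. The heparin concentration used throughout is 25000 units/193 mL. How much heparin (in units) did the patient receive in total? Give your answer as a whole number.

11321 units

Concentration = 25000 units ÷ 193 mL = 129.5337 units/mL
Stage 1: 9 mL/hr × 3.6 hr = 32.4 mL → 32.4 mL × 129.5337 units/mL = 4196.891 units
Stage 2: 10 mL/hr × 5.5 hr = 55 mL → 55 mL × 129.5337 units/mL = 7124.352 units
Total = 4196.891 + 7124.352 = 11321.24 units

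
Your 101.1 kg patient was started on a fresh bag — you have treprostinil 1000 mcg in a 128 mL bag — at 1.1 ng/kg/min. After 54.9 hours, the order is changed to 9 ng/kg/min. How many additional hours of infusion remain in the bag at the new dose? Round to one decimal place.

Initial rate:
Dose = 1.1 ng/kg/min × 101.1 kg = 111.21 ng/min
111.21 ng/min × 60 min/hr = 6672.6 ng/hr
Concentration = 1000 mcg ÷ 128 mL = 7.8125 mcg/mL = 7812.5 ng/mL
Rate = 6672.6 ng/hr ÷ 7812.5 ng/mL = 0.8540928 mL/hr
Volume infused so far = 0.8540928 mL/hr × 54.9 hr = 46.88969 mL
Volume remaining = 128 − 46.88969 = 81.11031 mL
New rate:
Dose = 9 ng/kg/min × 101.1 kg = 909.9 ng/min
909.9 ng/min × 60 min/hr = 54594 ng/hr
Rate = 54594 ng/hr ÷ 7812.5 ng/mL = 6.988032 mL/hr
Time remaining = 81.11031 mL ÷ 6.988032 mL/hr = 11.60703 hr

11.6 hours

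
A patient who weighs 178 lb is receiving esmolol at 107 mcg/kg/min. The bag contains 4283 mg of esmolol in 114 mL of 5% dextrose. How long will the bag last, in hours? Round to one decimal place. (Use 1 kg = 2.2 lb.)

8.2 hours

Weight = 178 lb ÷ 2.2 lb/kg = 80.90909 kg
Dose = 107 mcg/kg/min × 80.90909 kg = 8657.273 mcg/min
8657.273 mcg/min × 60 min/hr = 519436.4 mcg/hr
Concentration = 4283 mg ÷ 114 mL = 37.57018 mg/mL = 37570.18 mcg/mL
Rate = 519436.4 mcg/hr ÷ 37570.18 mcg/mL = 13.82576 mL/hr
Duration = 114 mL ÷ 13.82576 mL/hr = 8.245476 hr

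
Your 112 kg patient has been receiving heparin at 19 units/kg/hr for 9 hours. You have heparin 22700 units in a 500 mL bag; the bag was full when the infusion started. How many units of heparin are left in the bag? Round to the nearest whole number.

3548 units

Dose = 19 units/kg/hr × 112 kg = 2128 units/hr
Concentration = 22700 units ÷ 500 mL = 45.4 units/mL
Rate = 2128 units/hr ÷ 45.4 units/mL = 46.87225 mL/hr
Volume infused = 46.87225 mL/hr × 9 hr = 421.8502 mL
Volume remaining = 500 − 421.8502 = 78.14978 mL
Drug remaining = 78.14978 mL × 45.4 units/mL = 3548 units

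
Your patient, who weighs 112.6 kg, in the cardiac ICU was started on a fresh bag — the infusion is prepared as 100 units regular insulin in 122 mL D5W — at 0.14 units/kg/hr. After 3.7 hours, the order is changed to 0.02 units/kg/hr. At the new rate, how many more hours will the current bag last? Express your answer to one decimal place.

18.5 hours

Initial rate:
Dose = 0.14 units/kg/hr × 112.6 kg = 15.764 units/hr
Concentration = 100 units ÷ 122 mL = 0.8196721 units/mL
Rate = 15.764 units/hr ÷ 0.8196721 units/mL = 19.23208 mL/hr
Volume infused so far = 19.23208 mL/hr × 3.7 hr = 71.1587 mL
Volume remaining = 122 − 71.1587 = 50.8413 mL
New rate:
Dose = 0.02 units/kg/hr × 112.6 kg = 2.252 units/hr
Rate = 2.252 units/hr ÷ 0.8196721 units/mL = 2.74744 mL/hr
Time remaining = 50.8413 mL ÷ 2.74744 mL/hr = 18.50497 hr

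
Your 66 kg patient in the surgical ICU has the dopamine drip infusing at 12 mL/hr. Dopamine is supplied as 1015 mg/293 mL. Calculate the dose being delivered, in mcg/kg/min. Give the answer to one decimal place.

10.5 mcg/kg/min

Concentration = 1015 mg ÷ 293 mL = 3.464164 mg/mL = 3464.164 mcg/mL
Drug rate = 12 mL/hr × 3464.164 mcg/mL = 41569.97 mcg/hr
41569.97 mcg/hr ÷ 60 min/hr = 692.8328 mcg/min
692.8328 mcg/min ÷ 66 kg = 10.49747 mcg/kg/min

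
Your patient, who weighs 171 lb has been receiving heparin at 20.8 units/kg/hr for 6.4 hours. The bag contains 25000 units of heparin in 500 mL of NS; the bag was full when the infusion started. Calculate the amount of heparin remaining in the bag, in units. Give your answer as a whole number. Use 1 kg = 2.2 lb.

Weight = 171 lb ÷ 2.2 lb/kg = 77.72727 kg
Dose = 20.8 units/kg/hr × 77.72727 kg = 1616.727 units/hr
Concentration = 25000 units ÷ 500 mL = 50 units/mL
Rate = 1616.727 units/hr ÷ 50 units/mL = 32.33455 mL/hr
Volume infused = 32.33455 mL/hr × 6.4 hr = 206.9411 mL
Volume remaining = 500 − 206.9411 = 293.0589 mL
Drug remaining = 293.0589 mL × 50 units/mL = 14652.95 units

14653 units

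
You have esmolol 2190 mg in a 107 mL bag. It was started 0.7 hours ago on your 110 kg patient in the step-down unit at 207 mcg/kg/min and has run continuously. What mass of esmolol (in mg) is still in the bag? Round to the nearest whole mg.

1234 mg

Dose = 207 mcg/kg/min × 110 kg = 22770 mcg/min
22770 mcg/min × 60 min/hr = 1366200 mcg/hr
Concentration = 2190 mg ÷ 107 mL = 20.46729 mg/mL = 20467.29 mcg/mL
Rate = 1366200 mcg/hr ÷ 20467.29 mcg/mL = 66.75041 mL/hr
Volume infused = 66.75041 mL/hr × 0.7 hr = 46.72529 mL
Volume remaining = 107 − 46.72529 = 60.27471 mL
Drug remaining = 60.27471 mL × 20467.29 mcg/mL = 1233660 mcg = 1233.66 mg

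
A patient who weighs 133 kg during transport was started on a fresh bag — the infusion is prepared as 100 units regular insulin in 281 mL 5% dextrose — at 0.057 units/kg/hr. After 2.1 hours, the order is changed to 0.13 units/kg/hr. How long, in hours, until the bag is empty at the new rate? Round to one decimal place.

4.9 hours

Initial rate:
Dose = 0.057 units/kg/hr × 133 kg = 7.581 units/hr
Concentration = 100 units ÷ 281 mL = 0.3558719 units/mL
Rate = 7.581 units/hr ÷ 0.3558719 units/mL = 21.30261 mL/hr
Volume infused so far = 21.30261 mL/hr × 2.1 hr = 44.73548 mL
Volume remaining = 281 − 44.73548 = 236.2645 mL
New rate:
Dose = 0.13 units/kg/hr × 133 kg = 17.29 units/hr
Rate = 17.29 units/hr ÷ 0.3558719 units/mL = 48.5849 mL/hr
Time remaining = 236.2645 mL ÷ 48.5849 mL/hr = 4.862921 hr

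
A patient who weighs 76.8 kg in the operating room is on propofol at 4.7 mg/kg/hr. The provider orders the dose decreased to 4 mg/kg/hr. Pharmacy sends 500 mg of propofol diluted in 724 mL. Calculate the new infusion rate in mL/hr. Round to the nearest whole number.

Dose = 4 mg/kg/hr × 76.8 kg = 307.2 mg/hr
Concentration = 500 mg ÷ 724 mL = 0.6906077 mg/mL
Rate = 307.2 mg/hr ÷ 0.6906077 mg/mL = 444.8256 mL/hr

445 mL/hr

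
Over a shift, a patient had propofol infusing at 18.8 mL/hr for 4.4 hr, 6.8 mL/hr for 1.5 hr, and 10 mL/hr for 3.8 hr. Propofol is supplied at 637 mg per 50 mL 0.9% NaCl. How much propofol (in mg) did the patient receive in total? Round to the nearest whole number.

1668 mg

Concentration = 637 mg ÷ 50 mL = 12.74 mg/mL
Stage 1: 18.8 mL/hr × 4.4 hr = 82.72 mL → 82.72 mL × 12.74 mg/mL = 1053.853 mg
Stage 2: 6.8 mL/hr × 1.5 hr = 10.2 mL → 10.2 mL × 12.74 mg/mL = 129.948 mg
Stage 3: 10 mL/hr × 3.8 hr = 38 mL → 38 mL × 12.74 mg/mL = 484.12 mg
Total = 1053.853 + 129.948 + 484.12 = 1667.921 mg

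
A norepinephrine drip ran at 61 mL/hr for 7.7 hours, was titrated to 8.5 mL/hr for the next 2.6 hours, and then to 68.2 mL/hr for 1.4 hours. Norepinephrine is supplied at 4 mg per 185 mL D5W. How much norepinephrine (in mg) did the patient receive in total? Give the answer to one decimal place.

12.7 mg

Concentration = 4 mg ÷ 185 mL = 0.02162162 mg/mL
Stage 1: 61 mL/hr × 7.7 hr = 469.7 mL → 469.7 mL × 0.02162162 mg/mL = 10.15568 mg
Stage 2: 8.5 mL/hr × 2.6 hr = 22.1 mL → 22.1 mL × 0.02162162 mg/mL = 0.4778378 mg
Stage 3: 68.2 mL/hr × 1.4 hr = 95.48 mL → 95.48 mL × 0.02162162 mg/mL = 2.064432 mg
Total = 10.15568 + 0.4778378 + 2.064432 = 12.69795 mg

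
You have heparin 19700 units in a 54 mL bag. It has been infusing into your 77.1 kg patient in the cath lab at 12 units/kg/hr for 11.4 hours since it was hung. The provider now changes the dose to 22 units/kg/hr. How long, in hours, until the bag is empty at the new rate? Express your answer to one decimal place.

5.4 hours

Initial rate:
Dose = 12 units/kg/hr × 77.1 kg = 925.2 units/hr
Concentration = 19700 units ÷ 54 mL = 364.8148 units/mL
Rate = 925.2 units/hr ÷ 364.8148 units/mL = 2.536081 mL/hr
Volume infused so far = 2.536081 mL/hr × 11.4 hr = 28.91133 mL
Volume remaining = 54 − 28.91133 = 25.08867 mL
New rate:
Dose = 22 units/kg/hr × 77.1 kg = 1696.2 units/hr
Rate = 1696.2 units/hr ÷ 364.8148 units/mL = 4.649482 mL/hr
Time remaining = 25.08867 mL ÷ 4.649482 mL/hr = 5.396015 hr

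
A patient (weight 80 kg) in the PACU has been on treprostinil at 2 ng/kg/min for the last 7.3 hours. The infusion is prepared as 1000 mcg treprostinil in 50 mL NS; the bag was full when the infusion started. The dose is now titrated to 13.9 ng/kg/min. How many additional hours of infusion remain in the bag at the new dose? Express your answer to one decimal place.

Initial rate:
Dose = 2 ng/kg/min × 80 kg = 160 ng/min
160 ng/min × 60 min/hr = 9600 ng/hr
Concentration = 1000 mcg ÷ 50 mL = 20 mcg/mL = 20000 ng/mL
Rate = 9600 ng/hr ÷ 20000 ng/mL = 0.48 mL/hr
Volume infused so far = 0.48 mL/hr × 7.3 hr = 3.504 mL
Volume remaining = 50 − 3.504 = 46.496 mL
New rate:
Dose = 13.9 ng/kg/min × 80 kg = 1112 ng/min
1112 ng/min × 60 min/hr = 66720 ng/hr
Rate = 66720 ng/hr ÷ 20000 ng/mL = 3.336 mL/hr
Time remaining = 46.496 mL ÷ 3.336 mL/hr = 13.93765 hr

13.9 hours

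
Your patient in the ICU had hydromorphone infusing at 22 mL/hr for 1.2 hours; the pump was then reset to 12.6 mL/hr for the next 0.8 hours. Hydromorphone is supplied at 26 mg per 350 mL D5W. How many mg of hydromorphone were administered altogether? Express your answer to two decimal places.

Concentration = 26 mg ÷ 350 mL = 0.07428571 mg/mL
Stage 1: 22 mL/hr × 1.2 hr = 26.4 mL → 26.4 mL × 0.07428571 mg/mL = 1.961143 mg
Stage 2: 12.6 mL/hr × 0.8 hr = 10.08 mL → 10.08 mL × 0.07428571 mg/mL = 0.7488 mg
Total = 1.961143 + 0.7488 = 2.709943 mg

2.71 mg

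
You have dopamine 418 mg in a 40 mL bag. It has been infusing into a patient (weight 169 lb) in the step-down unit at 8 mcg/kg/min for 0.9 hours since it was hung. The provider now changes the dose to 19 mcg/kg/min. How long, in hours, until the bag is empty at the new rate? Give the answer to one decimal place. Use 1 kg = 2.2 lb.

4.4 hours

Initial rate:
Weight = 169 lb ÷ 2.2 lb/kg = 76.81818 kg
Dose = 8 mcg/kg/min × 76.81818 kg = 614.5455 mcg/min
614.5455 mcg/min × 60 min/hr = 36872.73 mcg/hr
Concentration = 418 mg ÷ 40 mL = 10.45 mg/mL = 10450 mcg/mL
Rate = 36872.73 mcg/hr ÷ 10450 mcg/mL = 3.528491 mL/hr
Volume infused so far = 3.528491 mL/hr × 0.9 hr = 3.175642 mL
Volume remaining = 40 − 3.175642 = 36.82436 mL
New rate:
Dose = 19 mcg/kg/min × 76.81818 kg = 1459.545 mcg/min
1459.545 mcg/min × 60 min/hr = 87572.73 mcg/hr
Rate = 87572.73 mcg/hr ÷ 10450 mcg/mL = 8.380165 mL/hr
Time remaining = 36.82436 mL ÷ 8.380165 mL/hr = 4.394228 hr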